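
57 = 57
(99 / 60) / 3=11 / 20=0.55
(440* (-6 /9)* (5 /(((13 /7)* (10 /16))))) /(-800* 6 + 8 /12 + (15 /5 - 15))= 3520 /13403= 0.26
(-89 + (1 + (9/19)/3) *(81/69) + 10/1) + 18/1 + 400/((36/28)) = 989033/3933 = 251.47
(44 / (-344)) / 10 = -11 / 860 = -0.01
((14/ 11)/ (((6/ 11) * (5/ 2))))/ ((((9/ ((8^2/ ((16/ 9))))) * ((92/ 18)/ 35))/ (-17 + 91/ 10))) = -23226/ 115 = -201.97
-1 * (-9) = 9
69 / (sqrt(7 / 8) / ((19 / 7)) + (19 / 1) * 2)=7572336 / 4169929 - 18354 * sqrt(14) / 4169929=1.80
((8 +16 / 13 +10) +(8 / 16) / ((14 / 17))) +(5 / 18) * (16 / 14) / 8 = 65119 / 3276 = 19.88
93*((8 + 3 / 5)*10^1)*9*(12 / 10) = 431892 / 5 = 86378.40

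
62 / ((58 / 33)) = 1023 / 29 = 35.28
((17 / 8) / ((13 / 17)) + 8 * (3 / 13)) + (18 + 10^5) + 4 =800213 / 8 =100026.62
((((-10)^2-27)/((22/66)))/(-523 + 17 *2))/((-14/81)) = 5913/2282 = 2.59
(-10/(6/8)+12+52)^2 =23104/9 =2567.11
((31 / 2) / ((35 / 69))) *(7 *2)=2139 / 5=427.80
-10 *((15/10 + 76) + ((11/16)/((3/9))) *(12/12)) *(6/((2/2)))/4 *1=-19095/16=-1193.44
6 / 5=1.20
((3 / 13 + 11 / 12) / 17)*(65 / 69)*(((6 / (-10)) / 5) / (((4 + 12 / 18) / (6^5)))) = -173988 / 13685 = -12.71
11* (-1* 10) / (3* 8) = -55 / 12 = -4.58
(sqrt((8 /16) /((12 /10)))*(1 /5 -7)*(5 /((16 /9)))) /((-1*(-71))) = -51*sqrt(15) /1136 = -0.17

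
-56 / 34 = -28 / 17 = -1.65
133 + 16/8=135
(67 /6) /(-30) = -67 /180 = -0.37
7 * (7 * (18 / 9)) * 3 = 294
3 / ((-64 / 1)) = -3 / 64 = -0.05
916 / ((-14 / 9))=-4122 / 7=-588.86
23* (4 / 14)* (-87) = -4002 / 7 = -571.71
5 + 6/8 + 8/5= 147/20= 7.35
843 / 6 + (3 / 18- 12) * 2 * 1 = 701 / 6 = 116.83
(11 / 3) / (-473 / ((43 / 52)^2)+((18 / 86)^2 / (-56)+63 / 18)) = -1138984 / 213783687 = -0.01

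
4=4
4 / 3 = 1.33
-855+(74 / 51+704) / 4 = -69221 / 102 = -678.64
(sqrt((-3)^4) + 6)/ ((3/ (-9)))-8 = -53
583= 583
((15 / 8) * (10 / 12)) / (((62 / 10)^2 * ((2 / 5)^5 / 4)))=1953125 / 123008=15.88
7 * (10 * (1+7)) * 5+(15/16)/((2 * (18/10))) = 268825/96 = 2800.26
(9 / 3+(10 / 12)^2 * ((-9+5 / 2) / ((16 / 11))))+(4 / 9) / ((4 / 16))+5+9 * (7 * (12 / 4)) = 75139 / 384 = 195.67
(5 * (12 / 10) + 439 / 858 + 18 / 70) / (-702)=-203267 / 21081060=-0.01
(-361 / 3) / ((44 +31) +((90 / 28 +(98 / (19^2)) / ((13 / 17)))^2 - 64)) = -1558347762244 / 307436255775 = -5.07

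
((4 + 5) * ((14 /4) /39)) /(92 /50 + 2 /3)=1575 /4888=0.32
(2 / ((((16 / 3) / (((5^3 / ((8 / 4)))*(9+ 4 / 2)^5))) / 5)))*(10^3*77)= 2906467265625 / 2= 1453233632812.50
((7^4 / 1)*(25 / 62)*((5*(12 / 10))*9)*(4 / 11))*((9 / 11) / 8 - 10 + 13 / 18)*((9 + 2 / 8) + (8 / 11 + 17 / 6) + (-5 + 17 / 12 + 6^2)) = -1302061999875 / 165044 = -7889181.07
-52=-52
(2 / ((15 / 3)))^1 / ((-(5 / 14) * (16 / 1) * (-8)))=7 / 800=0.01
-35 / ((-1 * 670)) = 7 / 134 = 0.05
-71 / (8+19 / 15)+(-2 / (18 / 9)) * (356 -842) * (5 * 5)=1687785 / 139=12142.34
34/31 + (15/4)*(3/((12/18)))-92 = -18359/248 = -74.03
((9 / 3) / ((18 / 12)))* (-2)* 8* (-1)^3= 32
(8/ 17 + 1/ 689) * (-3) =-16587/ 11713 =-1.42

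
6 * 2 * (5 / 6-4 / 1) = -38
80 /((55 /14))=224 /11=20.36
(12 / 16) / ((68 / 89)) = 267 / 272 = 0.98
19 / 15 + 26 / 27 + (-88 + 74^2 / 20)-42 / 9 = 24754 / 135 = 183.36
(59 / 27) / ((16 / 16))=59 / 27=2.19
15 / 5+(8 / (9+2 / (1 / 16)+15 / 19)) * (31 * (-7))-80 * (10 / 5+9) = -364661 / 397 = -918.54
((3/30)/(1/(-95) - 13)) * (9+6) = -95/824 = -0.12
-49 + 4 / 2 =-47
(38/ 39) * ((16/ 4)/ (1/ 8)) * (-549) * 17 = -3782976/ 13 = -290998.15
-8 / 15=-0.53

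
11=11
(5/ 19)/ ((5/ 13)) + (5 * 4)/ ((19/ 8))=173/ 19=9.11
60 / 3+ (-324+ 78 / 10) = -1481 / 5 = -296.20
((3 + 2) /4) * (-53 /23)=-265 /92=-2.88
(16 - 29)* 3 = -39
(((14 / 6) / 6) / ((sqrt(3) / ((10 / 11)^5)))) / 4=87500 * sqrt(3) / 4348377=0.03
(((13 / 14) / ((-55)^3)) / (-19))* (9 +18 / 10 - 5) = 0.00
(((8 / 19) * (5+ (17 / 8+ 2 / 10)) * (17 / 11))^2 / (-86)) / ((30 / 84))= -173672527 / 234785375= -0.74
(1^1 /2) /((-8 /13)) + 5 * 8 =627 /16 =39.19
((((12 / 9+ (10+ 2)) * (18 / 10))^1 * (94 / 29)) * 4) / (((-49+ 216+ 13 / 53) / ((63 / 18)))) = 52311 / 8033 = 6.51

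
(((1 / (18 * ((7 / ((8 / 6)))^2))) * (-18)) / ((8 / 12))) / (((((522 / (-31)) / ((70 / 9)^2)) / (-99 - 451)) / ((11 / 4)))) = -18755000 / 63423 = -295.71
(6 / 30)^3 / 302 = 1 / 37750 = 0.00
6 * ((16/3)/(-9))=-32/9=-3.56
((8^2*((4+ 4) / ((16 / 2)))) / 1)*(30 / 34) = 960 / 17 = 56.47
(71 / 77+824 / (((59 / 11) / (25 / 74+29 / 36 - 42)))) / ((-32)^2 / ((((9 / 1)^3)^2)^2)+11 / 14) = -595869207504989831730 / 74601785398951151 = -7987.33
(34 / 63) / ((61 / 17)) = 0.15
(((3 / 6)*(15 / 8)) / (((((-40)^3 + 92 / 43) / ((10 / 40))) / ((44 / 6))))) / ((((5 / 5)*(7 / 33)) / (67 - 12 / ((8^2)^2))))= -5354277225 / 631221649408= -0.01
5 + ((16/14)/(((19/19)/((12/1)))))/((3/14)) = 69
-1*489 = -489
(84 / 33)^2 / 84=28 / 363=0.08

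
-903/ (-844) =903/ 844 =1.07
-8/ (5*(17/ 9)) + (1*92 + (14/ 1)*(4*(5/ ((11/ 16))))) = 498.43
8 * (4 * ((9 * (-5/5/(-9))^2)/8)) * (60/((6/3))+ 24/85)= 1144/85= 13.46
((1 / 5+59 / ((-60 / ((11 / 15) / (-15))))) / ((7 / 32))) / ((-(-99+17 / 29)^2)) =-5633018 / 48108272625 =-0.00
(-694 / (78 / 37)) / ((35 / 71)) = -911569 / 1365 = -667.82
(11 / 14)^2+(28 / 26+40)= 41.69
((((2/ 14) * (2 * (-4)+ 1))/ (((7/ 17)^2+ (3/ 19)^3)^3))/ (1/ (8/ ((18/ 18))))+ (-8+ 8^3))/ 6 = -5226688791571017259/ 30502473559770738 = -171.35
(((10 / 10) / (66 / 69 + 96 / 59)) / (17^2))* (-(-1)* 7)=9499 / 1013234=0.01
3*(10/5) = 6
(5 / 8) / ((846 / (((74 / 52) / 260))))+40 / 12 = 30501157 / 9150336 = 3.33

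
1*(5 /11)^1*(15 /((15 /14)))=6.36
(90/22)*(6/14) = 135/77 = 1.75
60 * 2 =120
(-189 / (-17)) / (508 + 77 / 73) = 0.02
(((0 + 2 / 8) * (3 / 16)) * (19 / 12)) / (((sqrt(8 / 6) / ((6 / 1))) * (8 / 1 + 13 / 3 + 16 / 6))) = 19 * sqrt(3) / 1280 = 0.03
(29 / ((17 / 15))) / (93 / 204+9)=1740 / 643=2.71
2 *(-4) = -8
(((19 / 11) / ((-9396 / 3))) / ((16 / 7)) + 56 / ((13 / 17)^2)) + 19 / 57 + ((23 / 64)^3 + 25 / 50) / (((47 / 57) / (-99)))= 546844274576695 / 17934072938496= 30.49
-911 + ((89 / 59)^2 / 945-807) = -5651430389 / 3289545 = -1718.00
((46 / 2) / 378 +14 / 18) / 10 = 317 / 3780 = 0.08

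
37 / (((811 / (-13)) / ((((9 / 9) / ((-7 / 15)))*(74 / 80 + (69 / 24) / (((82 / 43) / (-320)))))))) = -1139512569 / 1862056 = -611.96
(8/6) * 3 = 4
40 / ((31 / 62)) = 80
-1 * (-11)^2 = -121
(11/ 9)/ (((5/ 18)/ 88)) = 1936/ 5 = 387.20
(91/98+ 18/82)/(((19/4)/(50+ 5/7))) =467890/38171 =12.26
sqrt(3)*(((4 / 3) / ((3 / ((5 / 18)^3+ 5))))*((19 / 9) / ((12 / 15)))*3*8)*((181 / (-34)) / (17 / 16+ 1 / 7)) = -5639822440*sqrt(3) / 9034497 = -1081.24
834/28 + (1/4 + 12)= 1177/28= 42.04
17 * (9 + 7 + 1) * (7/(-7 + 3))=-2023/4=-505.75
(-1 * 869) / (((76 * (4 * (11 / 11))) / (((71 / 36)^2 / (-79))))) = 55451 / 393984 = 0.14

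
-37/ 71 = -0.52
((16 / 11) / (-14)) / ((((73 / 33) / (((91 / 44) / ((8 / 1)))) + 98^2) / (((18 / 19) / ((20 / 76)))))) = -1404 / 36083135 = -0.00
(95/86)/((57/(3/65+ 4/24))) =83/20124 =0.00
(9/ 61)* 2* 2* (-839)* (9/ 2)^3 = -45120.32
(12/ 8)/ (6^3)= 1/ 144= 0.01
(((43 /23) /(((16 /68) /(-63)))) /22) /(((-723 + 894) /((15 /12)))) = -25585 /153824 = -0.17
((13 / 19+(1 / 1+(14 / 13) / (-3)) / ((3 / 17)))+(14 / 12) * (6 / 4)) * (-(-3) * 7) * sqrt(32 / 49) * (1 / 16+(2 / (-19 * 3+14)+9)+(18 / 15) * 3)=468231811 * sqrt(2) / 509808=1298.88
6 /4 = 3 /2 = 1.50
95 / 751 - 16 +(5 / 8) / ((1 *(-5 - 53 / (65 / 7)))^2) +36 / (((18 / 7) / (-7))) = -331398310357 / 2910371328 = -113.87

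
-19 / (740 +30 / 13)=-247 / 9650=-0.03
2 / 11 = 0.18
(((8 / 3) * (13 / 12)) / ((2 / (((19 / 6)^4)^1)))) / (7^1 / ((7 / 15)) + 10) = 1694173 / 291600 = 5.81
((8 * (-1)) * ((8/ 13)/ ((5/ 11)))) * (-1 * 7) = 4928/ 65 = 75.82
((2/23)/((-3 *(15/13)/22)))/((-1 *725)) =0.00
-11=-11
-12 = -12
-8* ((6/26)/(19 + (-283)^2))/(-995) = 6/259049245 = 0.00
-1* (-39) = 39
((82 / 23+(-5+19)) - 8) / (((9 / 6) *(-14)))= -220 / 483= -0.46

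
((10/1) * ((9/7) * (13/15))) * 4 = 312/7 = 44.57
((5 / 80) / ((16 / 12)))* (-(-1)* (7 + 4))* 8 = 4.12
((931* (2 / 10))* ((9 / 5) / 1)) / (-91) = -1197 / 325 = -3.68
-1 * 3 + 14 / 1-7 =4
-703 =-703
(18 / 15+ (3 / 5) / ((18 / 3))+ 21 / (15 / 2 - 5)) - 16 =-63 / 10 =-6.30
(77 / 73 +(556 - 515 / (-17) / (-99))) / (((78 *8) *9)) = 4275100 / 43123509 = 0.10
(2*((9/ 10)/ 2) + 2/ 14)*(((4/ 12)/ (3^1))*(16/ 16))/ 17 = 73/ 10710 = 0.01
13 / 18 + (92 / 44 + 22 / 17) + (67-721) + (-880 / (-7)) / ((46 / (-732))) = -1436315059 / 541926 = -2650.39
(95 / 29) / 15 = 19 / 87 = 0.22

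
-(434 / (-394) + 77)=-75.90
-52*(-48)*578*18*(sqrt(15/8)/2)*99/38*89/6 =2383410744*sqrt(30)/19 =687077804.36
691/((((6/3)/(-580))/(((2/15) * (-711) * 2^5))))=607903104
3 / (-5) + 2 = 7 / 5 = 1.40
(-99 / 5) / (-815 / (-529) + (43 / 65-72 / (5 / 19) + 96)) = 680823 / 6031054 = 0.11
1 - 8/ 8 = 0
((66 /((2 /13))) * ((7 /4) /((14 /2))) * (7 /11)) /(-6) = -91 /8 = -11.38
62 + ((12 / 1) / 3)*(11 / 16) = 64.75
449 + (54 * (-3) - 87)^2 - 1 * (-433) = 62883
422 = 422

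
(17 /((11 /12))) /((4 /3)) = 153 /11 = 13.91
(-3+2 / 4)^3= -125 / 8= -15.62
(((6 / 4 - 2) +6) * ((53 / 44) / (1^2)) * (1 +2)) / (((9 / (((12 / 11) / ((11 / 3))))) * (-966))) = -53 / 77924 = -0.00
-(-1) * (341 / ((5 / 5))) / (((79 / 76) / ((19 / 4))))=123101 / 79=1558.24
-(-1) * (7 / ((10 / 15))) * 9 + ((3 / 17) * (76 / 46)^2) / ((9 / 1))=5101919 / 53958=94.55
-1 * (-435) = 435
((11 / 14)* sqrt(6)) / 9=11* sqrt(6) / 126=0.21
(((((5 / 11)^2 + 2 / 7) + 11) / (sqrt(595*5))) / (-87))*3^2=-29202*sqrt(119) / 14614985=-0.02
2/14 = 0.14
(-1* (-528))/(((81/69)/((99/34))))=22264/17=1309.65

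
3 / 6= 1 / 2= 0.50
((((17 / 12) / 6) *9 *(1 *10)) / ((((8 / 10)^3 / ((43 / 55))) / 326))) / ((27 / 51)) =253200125 / 12672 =19981.07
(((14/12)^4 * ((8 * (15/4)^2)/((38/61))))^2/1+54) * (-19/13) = -13413232966969/81948672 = -163678.47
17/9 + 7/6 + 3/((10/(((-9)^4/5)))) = 89261/225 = 396.72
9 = 9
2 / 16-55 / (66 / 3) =-19 / 8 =-2.38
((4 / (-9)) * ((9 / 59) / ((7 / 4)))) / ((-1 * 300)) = 4 / 30975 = 0.00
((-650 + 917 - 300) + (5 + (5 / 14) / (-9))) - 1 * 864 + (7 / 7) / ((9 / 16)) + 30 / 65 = -485831 / 546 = -889.80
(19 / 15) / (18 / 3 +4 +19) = 19 / 435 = 0.04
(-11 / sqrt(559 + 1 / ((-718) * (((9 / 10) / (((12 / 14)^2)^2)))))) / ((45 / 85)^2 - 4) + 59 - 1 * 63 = -4 + 155771 * sqrt(172978535599) / 517971938075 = -3.87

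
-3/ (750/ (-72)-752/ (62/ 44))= 1116/ 202403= 0.01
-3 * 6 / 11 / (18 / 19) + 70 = 751 / 11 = 68.27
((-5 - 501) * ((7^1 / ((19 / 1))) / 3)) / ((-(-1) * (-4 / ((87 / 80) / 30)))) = 51359 / 91200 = 0.56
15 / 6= 5 / 2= 2.50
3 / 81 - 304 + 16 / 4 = -8099 / 27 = -299.96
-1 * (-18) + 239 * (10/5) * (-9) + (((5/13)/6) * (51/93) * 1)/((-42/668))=-108780671/25389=-4284.56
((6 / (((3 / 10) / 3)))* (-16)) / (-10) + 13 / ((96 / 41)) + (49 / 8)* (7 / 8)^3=105.66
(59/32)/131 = 59/4192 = 0.01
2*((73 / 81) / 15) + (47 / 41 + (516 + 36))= 27560971 / 49815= 553.27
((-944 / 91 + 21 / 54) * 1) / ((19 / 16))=-130840 / 15561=-8.41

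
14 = 14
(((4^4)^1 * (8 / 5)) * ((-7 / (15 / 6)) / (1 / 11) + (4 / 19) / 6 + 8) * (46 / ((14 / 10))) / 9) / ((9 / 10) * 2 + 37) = -305610752 / 348327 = -877.37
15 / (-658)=-15 / 658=-0.02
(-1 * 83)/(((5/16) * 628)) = -0.42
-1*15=-15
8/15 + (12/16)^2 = 1.10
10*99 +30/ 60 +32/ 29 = 57513/ 58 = 991.60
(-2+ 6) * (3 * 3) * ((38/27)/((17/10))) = 1520/51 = 29.80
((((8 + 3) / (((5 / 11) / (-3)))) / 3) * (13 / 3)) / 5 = -1573 / 75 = -20.97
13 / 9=1.44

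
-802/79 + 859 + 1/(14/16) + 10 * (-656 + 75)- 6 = -2746203/553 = -4966.01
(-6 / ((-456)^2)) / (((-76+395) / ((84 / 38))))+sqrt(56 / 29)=-7 / 35008336+2 *sqrt(406) / 29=1.39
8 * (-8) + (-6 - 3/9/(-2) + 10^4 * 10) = 599581/6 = 99930.17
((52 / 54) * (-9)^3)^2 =492804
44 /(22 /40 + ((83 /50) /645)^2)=2860171875 /35752579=80.00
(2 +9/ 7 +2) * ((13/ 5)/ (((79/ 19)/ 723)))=2389.69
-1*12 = -12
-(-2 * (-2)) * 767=-3068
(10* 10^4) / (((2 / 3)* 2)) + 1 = 75001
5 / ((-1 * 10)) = -1 / 2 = -0.50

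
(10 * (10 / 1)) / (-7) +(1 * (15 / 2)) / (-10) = -421 / 28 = -15.04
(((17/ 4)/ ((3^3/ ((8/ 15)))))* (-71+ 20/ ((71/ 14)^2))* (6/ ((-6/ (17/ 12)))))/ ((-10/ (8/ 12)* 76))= -0.01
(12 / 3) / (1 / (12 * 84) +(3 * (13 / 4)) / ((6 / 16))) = 4032 / 26209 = 0.15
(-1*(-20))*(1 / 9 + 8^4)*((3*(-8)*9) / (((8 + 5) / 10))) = -176952000 / 13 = -13611692.31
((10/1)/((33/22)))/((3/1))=20/9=2.22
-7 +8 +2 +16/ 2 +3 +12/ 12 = 15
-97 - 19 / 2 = -213 / 2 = -106.50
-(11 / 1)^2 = -121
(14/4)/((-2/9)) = -63/4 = -15.75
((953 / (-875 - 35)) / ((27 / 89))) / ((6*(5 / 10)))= -1.15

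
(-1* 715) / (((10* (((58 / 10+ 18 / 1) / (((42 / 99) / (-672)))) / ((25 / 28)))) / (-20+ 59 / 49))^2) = -3828865625 / 2702323243597824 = -0.00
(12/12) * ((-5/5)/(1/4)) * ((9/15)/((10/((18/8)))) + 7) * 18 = -12843/25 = -513.72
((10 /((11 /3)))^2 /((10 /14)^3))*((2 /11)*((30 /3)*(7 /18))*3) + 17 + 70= 173421 /1331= 130.29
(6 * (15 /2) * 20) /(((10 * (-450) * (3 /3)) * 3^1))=-0.07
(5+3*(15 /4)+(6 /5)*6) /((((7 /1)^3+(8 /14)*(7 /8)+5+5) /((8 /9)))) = 268 /4545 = 0.06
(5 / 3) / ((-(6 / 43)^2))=-9245 / 108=-85.60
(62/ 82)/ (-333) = -0.00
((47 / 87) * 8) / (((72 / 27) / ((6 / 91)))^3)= 11421 / 174828472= 0.00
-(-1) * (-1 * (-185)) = 185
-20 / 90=-0.22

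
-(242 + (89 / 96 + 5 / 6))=-243.76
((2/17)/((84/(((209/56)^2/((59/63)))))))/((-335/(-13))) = 1703559/2107423360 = 0.00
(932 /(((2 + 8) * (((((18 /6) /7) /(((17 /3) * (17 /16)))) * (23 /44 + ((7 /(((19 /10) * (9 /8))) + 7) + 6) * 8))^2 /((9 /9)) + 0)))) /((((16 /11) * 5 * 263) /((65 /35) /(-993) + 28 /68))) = 6660337269299351 /28872802908878829600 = 0.00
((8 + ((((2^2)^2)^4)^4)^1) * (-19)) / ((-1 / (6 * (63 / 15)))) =44161505312460666587856 / 5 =8832301062492133317571.20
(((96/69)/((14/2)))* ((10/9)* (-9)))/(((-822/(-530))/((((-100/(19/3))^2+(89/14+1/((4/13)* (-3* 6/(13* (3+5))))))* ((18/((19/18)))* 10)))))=-54823378080000/1059022741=-51767.90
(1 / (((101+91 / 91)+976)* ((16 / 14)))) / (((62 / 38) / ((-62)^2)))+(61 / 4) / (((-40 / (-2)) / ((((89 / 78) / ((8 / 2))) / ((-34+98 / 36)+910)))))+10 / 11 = 1299638729 / 460591040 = 2.82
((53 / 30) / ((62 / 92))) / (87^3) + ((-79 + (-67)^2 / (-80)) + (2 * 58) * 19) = 10136022592573 / 4899262320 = 2068.89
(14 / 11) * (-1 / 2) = -7 / 11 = -0.64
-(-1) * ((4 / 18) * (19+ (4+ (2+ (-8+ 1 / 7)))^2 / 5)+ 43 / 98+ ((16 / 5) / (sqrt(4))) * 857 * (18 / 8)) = 216301 / 70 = 3090.01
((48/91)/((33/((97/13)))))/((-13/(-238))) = 52768/24167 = 2.18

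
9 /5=1.80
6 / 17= 0.35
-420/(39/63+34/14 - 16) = 2205/68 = 32.43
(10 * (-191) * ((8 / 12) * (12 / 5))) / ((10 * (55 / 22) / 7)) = -21392 / 25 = -855.68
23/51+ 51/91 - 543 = -2515369/4641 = -541.99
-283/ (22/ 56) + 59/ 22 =-15789/ 22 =-717.68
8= 8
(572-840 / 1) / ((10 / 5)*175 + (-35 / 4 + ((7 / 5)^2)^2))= -670000 / 862729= -0.78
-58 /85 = -0.68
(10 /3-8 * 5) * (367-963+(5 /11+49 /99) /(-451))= 266108980 /12177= 21853.41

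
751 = 751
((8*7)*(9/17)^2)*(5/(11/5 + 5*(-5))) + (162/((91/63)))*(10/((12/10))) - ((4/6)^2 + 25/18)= 398034487/428298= 929.34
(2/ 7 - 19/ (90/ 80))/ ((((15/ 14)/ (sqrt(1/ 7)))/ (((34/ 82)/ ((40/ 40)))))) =-35564 * sqrt(7)/ 38745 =-2.43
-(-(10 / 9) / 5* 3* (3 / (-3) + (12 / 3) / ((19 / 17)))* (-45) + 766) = -16024 / 19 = -843.37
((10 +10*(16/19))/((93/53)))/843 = 18550/1489581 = 0.01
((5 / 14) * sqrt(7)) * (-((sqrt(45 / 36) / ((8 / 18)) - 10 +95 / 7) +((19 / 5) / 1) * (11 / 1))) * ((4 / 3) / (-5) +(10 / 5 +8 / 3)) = -17468 * sqrt(7) / 245 - 99 * sqrt(35) / 56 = -199.10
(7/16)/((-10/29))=-203/160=-1.27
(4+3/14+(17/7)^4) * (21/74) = 561837/50764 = 11.07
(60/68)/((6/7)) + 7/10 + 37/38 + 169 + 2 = 561061/3230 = 173.70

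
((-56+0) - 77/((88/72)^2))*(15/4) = -17745/44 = -403.30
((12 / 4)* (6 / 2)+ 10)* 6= 114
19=19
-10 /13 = -0.77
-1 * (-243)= 243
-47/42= -1.12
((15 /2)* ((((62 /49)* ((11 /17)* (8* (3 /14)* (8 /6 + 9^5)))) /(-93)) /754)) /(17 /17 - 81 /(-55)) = -41221675 /11498732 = -3.58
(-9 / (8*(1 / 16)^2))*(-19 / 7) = 5472 / 7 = 781.71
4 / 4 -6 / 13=7 / 13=0.54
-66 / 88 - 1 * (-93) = 369 / 4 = 92.25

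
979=979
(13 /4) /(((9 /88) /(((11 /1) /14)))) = 1573 /63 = 24.97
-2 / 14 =-1 / 7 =-0.14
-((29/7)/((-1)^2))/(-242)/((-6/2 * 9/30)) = -145/7623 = -0.02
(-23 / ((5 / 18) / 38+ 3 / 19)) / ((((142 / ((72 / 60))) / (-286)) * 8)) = 1687257 / 40115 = 42.06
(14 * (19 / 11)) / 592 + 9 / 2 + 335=1105545 / 3256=339.54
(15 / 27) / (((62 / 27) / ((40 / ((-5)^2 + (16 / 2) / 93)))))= 0.39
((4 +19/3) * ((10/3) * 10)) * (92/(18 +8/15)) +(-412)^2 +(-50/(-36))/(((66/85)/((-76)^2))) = 7504650052/41283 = 181785.48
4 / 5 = 0.80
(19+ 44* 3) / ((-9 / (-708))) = 35636 / 3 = 11878.67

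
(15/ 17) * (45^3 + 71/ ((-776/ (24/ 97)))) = 12860923680/ 159953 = 80404.39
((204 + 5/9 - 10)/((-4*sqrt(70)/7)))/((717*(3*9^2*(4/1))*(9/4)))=-1751*sqrt(70)/564508440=-0.00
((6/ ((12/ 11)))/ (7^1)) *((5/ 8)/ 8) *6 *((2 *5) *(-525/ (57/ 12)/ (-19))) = 21.42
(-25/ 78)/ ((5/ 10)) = -25/ 39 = -0.64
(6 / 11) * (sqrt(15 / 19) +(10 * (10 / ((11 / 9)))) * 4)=6 * sqrt(285) / 209 +21600 / 121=179.00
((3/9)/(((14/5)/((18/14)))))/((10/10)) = 15/98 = 0.15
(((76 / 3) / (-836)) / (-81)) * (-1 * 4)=-4 / 2673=-0.00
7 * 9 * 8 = 504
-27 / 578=-0.05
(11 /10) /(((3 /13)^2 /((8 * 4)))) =660.98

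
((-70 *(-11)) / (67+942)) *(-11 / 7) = -1210 / 1009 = -1.20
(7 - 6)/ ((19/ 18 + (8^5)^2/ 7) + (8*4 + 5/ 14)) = 9/ 1380525503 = 0.00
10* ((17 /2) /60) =17 /12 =1.42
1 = 1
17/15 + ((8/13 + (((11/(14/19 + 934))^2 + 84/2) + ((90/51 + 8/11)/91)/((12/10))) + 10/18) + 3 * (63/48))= 86353027592179/1789153766400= 48.26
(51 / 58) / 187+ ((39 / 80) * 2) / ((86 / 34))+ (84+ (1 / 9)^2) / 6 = 1918904411 / 133329240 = 14.39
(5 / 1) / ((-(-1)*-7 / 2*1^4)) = -10 / 7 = -1.43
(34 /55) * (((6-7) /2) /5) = -17 /275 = -0.06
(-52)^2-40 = 2664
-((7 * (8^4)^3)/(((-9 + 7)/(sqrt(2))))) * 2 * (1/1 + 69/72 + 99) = 145693880614912 * sqrt(2)/3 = 68680753973458.37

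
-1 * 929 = -929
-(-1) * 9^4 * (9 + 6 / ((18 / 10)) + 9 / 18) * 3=505197 / 2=252598.50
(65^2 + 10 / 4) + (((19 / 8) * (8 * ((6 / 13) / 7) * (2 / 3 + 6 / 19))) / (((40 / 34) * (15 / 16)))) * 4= 8252329 / 1950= 4231.96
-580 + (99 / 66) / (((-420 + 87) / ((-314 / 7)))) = -450503 / 777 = -579.80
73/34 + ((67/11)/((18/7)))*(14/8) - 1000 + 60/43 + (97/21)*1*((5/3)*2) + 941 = -145553717/4052664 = -35.92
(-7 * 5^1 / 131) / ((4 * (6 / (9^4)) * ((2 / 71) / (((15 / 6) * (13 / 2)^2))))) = -4592317275 / 16768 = -273873.88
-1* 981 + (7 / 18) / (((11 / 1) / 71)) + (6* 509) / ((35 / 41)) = 18011437 / 6930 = 2599.05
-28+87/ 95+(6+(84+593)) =62312/ 95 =655.92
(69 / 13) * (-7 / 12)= -161 / 52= -3.10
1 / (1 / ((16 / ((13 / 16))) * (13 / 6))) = 42.67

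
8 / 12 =2 / 3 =0.67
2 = 2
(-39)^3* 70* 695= -2885869350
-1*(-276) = 276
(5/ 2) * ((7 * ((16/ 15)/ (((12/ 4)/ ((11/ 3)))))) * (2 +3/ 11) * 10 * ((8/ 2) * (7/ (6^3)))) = 49000/ 729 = 67.22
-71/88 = -0.81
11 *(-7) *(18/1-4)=-1078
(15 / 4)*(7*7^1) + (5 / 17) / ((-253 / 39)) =3160455 / 17204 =183.70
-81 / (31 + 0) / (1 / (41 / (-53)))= 3321 / 1643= 2.02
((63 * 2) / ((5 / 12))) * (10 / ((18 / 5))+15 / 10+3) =11004 / 5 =2200.80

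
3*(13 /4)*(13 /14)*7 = 507 /8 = 63.38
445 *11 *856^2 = 3586742720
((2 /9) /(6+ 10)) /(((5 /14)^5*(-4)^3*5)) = -16807 /2250000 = -0.01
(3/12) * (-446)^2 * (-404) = -20090516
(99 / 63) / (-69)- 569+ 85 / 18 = -1635343 / 2898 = -564.30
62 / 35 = 1.77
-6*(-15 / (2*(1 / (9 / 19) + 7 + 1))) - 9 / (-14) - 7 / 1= -347 / 182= -1.91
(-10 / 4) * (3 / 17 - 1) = 35 / 17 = 2.06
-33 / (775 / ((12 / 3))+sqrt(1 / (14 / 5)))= -47740 / 280289+88 * sqrt(70) / 1401445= -0.17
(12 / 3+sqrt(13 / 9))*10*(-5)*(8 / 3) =-1600 / 3-400*sqrt(13) / 9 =-693.58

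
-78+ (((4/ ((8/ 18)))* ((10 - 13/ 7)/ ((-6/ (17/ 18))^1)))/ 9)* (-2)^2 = -83.13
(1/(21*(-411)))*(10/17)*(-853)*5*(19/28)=405175/2054178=0.20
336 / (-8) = -42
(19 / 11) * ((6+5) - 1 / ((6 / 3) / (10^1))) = 114 / 11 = 10.36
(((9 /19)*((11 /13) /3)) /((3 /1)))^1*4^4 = 2816 /247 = 11.40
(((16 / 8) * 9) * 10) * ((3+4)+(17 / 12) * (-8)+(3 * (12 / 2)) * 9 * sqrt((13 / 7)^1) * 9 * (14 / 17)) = 293751.53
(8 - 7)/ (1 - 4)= -1/ 3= -0.33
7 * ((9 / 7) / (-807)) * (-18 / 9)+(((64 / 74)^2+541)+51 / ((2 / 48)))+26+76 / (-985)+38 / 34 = 11055422292548 / 6166530445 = 1792.81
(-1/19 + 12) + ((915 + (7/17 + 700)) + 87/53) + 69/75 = 697565287/427975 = 1629.92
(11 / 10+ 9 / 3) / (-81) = -0.05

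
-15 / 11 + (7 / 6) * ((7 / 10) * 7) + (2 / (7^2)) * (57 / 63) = 993799 / 226380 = 4.39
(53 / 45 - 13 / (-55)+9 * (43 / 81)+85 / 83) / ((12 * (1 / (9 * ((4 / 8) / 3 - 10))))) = -1749173 / 32868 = -53.22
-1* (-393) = 393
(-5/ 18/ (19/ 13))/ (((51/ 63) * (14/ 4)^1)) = -65/ 969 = -0.07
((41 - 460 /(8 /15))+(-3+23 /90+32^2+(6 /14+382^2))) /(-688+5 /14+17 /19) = -1749106484 /8220375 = -212.78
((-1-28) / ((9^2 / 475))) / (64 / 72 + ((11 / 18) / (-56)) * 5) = -53200 / 261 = -203.83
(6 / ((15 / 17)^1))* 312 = 10608 / 5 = 2121.60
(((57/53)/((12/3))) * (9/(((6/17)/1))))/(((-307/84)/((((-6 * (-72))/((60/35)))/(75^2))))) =-854658/10169375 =-0.08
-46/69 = -2/3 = -0.67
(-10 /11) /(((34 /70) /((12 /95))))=-840 /3553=-0.24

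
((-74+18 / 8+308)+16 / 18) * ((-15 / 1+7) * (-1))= 17074 / 9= 1897.11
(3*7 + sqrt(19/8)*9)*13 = 117*sqrt(38)/4 + 273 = 453.31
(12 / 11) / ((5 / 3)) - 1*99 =-5409 / 55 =-98.35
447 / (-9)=-149 / 3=-49.67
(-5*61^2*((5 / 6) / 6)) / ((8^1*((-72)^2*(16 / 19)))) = -1767475 / 23887872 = -0.07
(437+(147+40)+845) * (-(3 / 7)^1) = -4407 / 7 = -629.57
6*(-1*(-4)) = 24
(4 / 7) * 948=3792 / 7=541.71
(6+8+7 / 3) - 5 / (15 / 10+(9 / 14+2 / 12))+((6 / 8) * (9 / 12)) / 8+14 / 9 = 15.79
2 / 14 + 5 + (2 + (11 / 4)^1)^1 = 277 / 28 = 9.89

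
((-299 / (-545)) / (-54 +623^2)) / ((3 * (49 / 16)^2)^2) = 19595264 / 10973344101307875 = 0.00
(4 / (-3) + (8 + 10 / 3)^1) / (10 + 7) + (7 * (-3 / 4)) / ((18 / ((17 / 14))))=191 / 816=0.23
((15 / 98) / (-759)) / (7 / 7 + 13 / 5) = -25 / 446292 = -0.00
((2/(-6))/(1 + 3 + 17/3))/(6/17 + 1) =-17/667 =-0.03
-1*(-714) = 714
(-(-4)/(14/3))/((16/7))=3/8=0.38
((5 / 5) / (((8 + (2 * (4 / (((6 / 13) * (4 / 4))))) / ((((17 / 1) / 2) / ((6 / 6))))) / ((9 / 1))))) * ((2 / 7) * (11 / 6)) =1683 / 3584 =0.47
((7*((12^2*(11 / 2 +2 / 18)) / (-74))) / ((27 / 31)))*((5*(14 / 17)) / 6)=-3068380 / 50949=-60.22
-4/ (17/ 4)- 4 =-84/ 17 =-4.94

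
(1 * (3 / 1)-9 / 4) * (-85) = -255 / 4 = -63.75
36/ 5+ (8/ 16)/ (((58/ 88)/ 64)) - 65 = -1341/ 145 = -9.25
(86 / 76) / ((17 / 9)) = 387 / 646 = 0.60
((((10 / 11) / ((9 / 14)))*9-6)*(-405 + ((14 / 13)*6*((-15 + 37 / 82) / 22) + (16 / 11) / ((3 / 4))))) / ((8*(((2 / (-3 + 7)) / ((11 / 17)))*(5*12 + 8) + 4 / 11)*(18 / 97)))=-16568119 / 474903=-34.89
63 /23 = 2.74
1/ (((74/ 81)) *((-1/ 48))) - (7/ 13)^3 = -4283659/ 81289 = -52.70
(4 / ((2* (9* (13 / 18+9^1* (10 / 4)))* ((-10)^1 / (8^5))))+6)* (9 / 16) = -119241 / 8360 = -14.26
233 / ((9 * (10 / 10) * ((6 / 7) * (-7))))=-233 / 54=-4.31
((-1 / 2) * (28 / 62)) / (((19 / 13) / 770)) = -70070 / 589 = -118.96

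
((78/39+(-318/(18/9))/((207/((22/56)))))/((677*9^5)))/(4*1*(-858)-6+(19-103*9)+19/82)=-134521/13761277785048654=-0.00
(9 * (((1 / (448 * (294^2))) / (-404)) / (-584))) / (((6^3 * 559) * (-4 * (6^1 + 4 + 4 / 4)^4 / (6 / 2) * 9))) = -0.00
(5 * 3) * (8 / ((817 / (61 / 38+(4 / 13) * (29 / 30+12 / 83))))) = 4790308 / 16749317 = 0.29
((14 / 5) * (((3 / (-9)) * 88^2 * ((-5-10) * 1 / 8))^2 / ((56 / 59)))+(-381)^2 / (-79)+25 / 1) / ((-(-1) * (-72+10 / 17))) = -46403139599 / 47953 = -967679.59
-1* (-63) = 63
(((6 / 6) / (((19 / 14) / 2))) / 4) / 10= 0.04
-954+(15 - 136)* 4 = -1438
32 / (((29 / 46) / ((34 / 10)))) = 172.58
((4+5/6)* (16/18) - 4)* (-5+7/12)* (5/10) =-53/81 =-0.65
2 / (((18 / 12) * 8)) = 1 / 6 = 0.17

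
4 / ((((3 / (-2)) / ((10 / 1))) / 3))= -80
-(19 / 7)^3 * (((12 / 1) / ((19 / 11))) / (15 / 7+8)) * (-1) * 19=905388 / 3479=260.24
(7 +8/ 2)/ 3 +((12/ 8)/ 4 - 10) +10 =97/ 24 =4.04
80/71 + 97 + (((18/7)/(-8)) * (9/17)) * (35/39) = 6149243/62764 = 97.97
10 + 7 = 17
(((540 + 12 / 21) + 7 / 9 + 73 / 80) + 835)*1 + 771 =10827239 / 5040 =2148.26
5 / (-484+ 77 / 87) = -435 / 42031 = -0.01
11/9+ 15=146/9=16.22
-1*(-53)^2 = -2809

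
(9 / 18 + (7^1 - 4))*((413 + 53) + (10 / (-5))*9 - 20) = 1498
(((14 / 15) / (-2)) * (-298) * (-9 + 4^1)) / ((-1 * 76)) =1043 / 114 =9.15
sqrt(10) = 3.16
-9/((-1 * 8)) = 9/8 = 1.12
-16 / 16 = -1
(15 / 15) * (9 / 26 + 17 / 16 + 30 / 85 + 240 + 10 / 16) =857079 / 3536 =242.39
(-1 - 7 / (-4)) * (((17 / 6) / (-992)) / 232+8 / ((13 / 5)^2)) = 276169927 / 311154688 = 0.89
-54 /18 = -3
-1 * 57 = -57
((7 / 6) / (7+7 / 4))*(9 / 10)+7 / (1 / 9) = 1578 / 25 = 63.12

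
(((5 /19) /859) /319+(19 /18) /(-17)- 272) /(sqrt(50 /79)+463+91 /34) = -542147186426496533 /927966299774300721+73684446675230 * sqrt(158) /927966299774300721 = -0.58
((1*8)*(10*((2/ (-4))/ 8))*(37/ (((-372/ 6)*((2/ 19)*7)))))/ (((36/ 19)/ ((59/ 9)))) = 3940315/ 281232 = 14.01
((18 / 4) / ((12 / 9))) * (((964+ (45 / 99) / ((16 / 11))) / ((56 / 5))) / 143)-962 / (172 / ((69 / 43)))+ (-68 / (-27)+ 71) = 3406831536169 / 51172273152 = 66.58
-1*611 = -611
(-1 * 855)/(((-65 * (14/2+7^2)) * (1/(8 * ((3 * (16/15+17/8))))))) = 65493/3640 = 17.99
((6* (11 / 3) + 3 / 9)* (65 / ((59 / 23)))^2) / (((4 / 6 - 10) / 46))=-3444173525 / 48734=-70672.91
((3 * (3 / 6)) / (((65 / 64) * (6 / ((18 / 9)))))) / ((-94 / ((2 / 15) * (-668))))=21376 / 45825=0.47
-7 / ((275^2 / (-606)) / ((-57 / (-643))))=0.00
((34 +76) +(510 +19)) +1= 640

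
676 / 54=12.52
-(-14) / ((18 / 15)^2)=175 / 18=9.72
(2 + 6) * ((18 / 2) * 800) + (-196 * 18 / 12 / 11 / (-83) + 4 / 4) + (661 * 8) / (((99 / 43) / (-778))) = -14209784353 / 8217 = -1729315.36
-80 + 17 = -63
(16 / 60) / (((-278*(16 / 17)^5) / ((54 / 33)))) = -4259571 / 2004090880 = -0.00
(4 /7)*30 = 120 /7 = 17.14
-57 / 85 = -0.67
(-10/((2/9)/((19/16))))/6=-285/32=-8.91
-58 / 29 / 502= -1 / 251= -0.00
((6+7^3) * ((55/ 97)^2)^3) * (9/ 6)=28981630734375/ 1665944009858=17.40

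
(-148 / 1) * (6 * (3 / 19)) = -2664 / 19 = -140.21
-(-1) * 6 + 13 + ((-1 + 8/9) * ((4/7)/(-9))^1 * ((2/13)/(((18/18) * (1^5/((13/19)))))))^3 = 19.00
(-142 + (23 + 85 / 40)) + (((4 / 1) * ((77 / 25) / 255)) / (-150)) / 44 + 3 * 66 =310303097 / 3825000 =81.12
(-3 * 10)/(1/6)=-180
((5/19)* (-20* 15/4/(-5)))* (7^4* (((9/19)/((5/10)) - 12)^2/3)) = 2647102500/6859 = 385931.26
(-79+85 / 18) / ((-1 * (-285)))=-1337 / 5130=-0.26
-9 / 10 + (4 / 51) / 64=-3667 / 4080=-0.90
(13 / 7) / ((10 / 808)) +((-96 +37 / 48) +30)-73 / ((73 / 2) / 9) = 112271 / 1680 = 66.83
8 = 8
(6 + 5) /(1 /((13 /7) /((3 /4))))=572 /21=27.24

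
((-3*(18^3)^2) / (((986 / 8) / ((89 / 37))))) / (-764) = 9081263808 / 3484031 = 2606.54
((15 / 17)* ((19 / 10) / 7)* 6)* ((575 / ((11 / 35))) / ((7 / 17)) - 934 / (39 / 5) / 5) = 108063507 / 17017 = 6350.33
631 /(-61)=-631 /61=-10.34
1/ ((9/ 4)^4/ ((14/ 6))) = 1792/ 19683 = 0.09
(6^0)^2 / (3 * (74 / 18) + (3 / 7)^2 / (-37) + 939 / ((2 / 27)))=0.00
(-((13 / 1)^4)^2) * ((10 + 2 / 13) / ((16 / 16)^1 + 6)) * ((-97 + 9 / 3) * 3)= 2335750796808 / 7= 333678685258.29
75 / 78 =25 / 26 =0.96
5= 5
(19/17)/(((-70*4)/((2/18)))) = -19/42840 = -0.00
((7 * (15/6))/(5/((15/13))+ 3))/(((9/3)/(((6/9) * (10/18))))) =175/594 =0.29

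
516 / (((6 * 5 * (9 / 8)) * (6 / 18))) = 688 / 15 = 45.87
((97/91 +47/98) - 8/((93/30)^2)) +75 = 92696559/1224314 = 75.71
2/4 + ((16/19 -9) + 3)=-177/38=-4.66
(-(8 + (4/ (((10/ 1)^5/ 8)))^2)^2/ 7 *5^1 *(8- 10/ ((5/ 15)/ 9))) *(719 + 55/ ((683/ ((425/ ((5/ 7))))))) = 837622848591582012236124/ 91190338134765625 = 9185434.18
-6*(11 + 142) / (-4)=459 / 2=229.50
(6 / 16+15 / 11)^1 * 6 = 459 / 44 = 10.43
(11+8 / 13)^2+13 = 24998 / 169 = 147.92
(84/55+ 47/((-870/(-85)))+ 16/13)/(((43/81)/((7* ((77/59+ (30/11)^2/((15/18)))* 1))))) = 12622550651109/12730336190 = 991.53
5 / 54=0.09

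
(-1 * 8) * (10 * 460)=-36800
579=579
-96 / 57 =-32 / 19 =-1.68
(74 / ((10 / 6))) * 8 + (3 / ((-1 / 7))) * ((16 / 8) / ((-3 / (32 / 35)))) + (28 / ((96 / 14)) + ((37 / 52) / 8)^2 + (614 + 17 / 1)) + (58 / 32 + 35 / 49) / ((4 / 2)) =3650001517 / 3634176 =1004.35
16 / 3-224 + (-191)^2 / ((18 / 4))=70994 / 9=7888.22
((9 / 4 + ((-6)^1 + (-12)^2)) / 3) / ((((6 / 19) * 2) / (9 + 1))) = 17765 / 24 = 740.21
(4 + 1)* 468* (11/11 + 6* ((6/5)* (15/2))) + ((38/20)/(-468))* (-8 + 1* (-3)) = 602316209/4680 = 128700.04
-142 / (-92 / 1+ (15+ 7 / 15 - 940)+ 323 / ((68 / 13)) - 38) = 0.14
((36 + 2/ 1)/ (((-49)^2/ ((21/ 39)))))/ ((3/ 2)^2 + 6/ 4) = 152/ 66885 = 0.00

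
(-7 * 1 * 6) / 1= -42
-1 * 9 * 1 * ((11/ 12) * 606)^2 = -11108889/ 4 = -2777222.25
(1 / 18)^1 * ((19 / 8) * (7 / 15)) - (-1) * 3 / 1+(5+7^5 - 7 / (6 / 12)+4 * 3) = 36316213 / 2160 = 16813.06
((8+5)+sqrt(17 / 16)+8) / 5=sqrt(17) / 20+21 / 5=4.41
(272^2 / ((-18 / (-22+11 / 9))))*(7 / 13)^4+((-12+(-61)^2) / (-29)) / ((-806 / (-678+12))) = 14711631309667 / 2079783459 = 7073.64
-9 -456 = -465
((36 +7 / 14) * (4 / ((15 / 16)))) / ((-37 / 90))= -14016 / 37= -378.81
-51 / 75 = -17 / 25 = -0.68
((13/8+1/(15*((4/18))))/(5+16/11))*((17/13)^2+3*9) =1027411/119990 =8.56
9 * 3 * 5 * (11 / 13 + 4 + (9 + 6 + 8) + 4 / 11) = 544590 / 143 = 3808.32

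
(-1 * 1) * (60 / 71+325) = -23135 / 71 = -325.85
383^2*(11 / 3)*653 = 1053667087 / 3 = 351222362.33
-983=-983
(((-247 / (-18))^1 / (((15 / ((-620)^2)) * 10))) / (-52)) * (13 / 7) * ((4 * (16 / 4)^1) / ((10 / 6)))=-3797872 / 315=-12056.74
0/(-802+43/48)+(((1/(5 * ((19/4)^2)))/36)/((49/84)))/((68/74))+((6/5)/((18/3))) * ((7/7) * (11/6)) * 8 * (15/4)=7088531/644385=11.00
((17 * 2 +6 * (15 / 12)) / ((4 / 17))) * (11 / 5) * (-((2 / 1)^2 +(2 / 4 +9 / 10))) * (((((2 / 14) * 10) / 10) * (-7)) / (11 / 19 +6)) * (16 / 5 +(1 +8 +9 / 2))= 1329699591 / 250000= 5318.80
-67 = -67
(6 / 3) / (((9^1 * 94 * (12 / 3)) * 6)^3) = 1 / 4185186527232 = 0.00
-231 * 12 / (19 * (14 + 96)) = -126 / 95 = -1.33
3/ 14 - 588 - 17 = -8467/ 14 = -604.79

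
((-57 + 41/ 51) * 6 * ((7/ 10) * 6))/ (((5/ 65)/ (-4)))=6259344/ 85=73639.34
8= 8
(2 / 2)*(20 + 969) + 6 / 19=18797 / 19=989.32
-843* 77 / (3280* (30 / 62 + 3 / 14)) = -4695229 / 165640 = -28.35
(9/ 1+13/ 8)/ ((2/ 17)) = 1445/ 16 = 90.31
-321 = -321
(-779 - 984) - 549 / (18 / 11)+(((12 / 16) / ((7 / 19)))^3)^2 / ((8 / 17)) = -7506934820319 / 3855122432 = -1947.26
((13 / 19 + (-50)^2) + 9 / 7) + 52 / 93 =30953782 / 12369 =2502.53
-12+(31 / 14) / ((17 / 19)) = -9.53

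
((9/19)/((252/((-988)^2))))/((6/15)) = 32110/7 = 4587.14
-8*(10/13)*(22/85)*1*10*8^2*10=-2252800/221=-10193.67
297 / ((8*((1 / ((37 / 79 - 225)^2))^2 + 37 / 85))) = 312394939629715771290 / 3662860059971318117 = 85.29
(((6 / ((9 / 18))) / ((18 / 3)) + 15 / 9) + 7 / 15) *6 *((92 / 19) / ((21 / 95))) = 11408 / 21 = 543.24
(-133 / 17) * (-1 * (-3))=-399 / 17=-23.47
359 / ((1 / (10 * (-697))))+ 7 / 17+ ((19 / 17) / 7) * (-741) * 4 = -297821637 / 119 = -2502702.83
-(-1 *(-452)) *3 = -1356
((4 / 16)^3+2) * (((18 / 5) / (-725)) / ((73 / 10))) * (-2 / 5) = 1161 / 2117000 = 0.00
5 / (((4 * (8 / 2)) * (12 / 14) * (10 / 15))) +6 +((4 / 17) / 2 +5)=12691 / 1088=11.66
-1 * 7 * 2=-14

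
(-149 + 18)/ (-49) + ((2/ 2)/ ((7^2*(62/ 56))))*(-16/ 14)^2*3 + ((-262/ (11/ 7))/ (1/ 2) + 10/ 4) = -76776583/ 233926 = -328.21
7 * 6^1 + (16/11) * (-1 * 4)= 398/11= 36.18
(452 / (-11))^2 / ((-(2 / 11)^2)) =-51076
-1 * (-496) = 496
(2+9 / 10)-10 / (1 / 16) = -1571 / 10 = -157.10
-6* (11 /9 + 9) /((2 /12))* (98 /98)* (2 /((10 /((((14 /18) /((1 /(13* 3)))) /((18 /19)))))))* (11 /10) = -1749748 /675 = -2592.22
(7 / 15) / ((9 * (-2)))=-7 / 270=-0.03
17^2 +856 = 1145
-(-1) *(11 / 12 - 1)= -1 / 12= -0.08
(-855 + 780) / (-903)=25 / 301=0.08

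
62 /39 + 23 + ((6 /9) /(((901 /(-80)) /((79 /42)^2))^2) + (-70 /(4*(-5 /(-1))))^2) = 908955937874507 /24629259763836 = 36.91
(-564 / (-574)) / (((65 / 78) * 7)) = 0.17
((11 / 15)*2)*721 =15862 / 15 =1057.47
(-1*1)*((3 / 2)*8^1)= -12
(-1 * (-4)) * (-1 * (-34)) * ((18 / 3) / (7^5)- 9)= -20570952 / 16807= -1223.95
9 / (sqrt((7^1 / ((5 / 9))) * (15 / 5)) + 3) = -15 / 16 + 3 * sqrt(105) / 16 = 0.98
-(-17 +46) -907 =-936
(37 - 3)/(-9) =-34/9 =-3.78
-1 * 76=-76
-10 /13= -0.77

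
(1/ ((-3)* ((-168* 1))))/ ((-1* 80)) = -1/ 40320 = -0.00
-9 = -9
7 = 7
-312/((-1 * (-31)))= -312/31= -10.06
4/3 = 1.33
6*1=6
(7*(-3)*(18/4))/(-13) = 189/26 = 7.27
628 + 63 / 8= 5087 / 8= 635.88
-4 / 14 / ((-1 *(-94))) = -1 / 329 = -0.00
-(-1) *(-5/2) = -5/2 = -2.50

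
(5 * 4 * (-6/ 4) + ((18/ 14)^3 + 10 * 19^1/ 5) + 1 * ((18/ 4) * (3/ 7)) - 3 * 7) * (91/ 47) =-79781/ 4606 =-17.32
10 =10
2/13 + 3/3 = 15/13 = 1.15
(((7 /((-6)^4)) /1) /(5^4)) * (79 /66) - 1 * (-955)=51054300553 /53460000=955.00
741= 741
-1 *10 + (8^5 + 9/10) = 327589/10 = 32758.90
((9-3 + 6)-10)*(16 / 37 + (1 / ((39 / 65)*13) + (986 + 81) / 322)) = 7.75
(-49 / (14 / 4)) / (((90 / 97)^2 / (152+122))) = -9023231 / 2025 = -4455.92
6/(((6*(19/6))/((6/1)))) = 36/19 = 1.89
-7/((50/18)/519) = -1307.88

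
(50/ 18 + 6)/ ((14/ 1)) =79/ 126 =0.63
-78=-78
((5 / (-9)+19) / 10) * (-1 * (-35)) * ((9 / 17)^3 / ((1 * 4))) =47061 / 19652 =2.39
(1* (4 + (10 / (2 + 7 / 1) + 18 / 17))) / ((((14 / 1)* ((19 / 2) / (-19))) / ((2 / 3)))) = -1888 / 3213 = -0.59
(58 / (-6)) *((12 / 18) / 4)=-29 / 18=-1.61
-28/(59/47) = -1316/59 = -22.31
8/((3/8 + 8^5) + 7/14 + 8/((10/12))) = 320/1311139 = 0.00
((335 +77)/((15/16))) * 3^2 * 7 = 27686.40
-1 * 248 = -248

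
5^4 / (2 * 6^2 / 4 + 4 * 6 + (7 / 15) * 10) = 13.39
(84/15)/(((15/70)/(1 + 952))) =373576/15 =24905.07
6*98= 588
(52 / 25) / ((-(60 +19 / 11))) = -572 / 16975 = -0.03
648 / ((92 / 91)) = 14742 / 23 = 640.96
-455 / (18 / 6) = -455 / 3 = -151.67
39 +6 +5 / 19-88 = -812 / 19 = -42.74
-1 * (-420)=420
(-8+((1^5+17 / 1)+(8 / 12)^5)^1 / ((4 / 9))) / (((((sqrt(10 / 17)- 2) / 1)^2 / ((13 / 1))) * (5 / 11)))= 73190117 / (270 * (34- sqrt(170))^2)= 616.94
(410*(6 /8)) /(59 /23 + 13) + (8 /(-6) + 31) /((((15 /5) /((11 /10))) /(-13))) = -3919741 /32220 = -121.66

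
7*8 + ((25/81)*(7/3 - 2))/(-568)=56.00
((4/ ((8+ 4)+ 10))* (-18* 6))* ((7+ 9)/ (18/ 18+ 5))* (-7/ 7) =576/ 11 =52.36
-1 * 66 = -66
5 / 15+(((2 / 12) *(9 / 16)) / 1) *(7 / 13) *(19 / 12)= 2063 / 4992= 0.41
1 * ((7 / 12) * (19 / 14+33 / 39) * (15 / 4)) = 2005 / 416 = 4.82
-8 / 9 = -0.89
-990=-990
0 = 0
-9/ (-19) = 9/ 19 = 0.47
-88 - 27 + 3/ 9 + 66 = -48.67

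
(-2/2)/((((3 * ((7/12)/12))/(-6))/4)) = 1152/7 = 164.57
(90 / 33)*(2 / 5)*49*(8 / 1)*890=4186560 / 11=380596.36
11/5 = 2.20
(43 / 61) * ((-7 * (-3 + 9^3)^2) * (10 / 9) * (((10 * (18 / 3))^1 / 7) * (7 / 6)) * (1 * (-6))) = 10576658400 / 61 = 173387842.62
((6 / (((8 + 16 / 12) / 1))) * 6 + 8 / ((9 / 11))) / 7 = 859 / 441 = 1.95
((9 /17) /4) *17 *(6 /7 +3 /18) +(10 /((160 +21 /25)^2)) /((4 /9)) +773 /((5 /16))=11208824166073 /4527163480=2475.90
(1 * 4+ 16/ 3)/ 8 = 1.17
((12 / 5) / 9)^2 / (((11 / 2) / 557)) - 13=-5.80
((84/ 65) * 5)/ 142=42/ 923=0.05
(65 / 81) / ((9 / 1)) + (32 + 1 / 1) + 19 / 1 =52.09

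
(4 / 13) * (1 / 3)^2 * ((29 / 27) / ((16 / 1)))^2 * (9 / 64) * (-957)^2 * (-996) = -7103223083 / 359424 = -19762.80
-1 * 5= -5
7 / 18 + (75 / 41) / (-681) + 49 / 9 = 325595 / 55842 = 5.83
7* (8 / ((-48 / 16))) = -56 / 3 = -18.67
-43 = -43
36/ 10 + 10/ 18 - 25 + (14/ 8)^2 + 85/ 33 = -120433/ 7920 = -15.21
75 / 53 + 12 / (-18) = 119 / 159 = 0.75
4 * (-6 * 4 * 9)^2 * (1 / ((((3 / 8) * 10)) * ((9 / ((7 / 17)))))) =193536 / 85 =2276.89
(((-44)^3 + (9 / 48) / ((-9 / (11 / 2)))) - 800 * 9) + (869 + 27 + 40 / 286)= -1255946917 / 13728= -91487.97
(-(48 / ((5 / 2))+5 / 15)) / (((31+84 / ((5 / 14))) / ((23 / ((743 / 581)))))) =-1.32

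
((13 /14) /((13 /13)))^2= 169 /196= 0.86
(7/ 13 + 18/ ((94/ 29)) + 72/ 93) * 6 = 41.20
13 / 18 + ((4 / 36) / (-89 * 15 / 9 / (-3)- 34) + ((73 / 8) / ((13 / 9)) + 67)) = 9633775 / 130104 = 74.05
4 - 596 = -592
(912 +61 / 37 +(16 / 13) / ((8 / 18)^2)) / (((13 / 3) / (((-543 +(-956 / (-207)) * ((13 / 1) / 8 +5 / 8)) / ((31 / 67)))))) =-1089452059500 / 4458389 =-244360.03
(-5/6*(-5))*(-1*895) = -3729.17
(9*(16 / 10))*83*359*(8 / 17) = 17163072 / 85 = 201918.49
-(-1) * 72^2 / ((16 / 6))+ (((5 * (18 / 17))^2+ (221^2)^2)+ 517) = 689393827538 / 289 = 2385445770.03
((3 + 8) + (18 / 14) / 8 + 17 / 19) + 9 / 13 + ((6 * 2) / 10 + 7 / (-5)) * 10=148663 / 13832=10.75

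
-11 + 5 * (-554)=-2781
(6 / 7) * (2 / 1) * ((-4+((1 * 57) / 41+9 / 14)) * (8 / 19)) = -54192 / 38171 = -1.42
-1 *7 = -7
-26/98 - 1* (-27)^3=964454/49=19682.73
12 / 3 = 4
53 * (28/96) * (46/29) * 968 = 2064986/87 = 23735.47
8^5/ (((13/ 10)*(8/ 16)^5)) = 10485760/ 13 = 806596.92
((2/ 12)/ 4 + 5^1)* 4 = 121/ 6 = 20.17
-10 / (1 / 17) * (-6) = 1020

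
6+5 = 11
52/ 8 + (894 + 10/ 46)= 41433/ 46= 900.72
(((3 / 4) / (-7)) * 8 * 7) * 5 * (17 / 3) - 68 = -238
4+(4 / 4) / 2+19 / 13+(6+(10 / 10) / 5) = 12.16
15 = 15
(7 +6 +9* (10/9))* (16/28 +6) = 1058/7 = 151.14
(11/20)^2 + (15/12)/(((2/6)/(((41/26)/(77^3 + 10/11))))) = 7899744479/26113739600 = 0.30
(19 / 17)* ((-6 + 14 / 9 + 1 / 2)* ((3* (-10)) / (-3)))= -44.08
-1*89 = -89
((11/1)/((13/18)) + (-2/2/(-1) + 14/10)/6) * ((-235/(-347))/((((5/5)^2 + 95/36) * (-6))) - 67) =-3095781464/2954705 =-1047.75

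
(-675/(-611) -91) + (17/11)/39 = -1811759/20163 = -89.86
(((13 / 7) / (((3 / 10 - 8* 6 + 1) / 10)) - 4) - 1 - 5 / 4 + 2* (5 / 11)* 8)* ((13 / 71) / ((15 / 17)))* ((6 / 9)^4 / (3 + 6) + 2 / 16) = 3405547457 / 178675380576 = 0.02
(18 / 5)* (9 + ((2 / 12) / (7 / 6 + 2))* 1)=3096 / 95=32.59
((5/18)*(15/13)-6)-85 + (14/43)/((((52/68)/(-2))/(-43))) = -4217/78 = -54.06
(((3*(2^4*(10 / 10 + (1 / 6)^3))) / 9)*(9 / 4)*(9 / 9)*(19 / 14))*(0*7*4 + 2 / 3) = 589 / 54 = 10.91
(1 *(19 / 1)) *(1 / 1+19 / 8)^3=730.42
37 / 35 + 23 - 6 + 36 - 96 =-41.94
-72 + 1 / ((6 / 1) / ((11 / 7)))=-3013 / 42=-71.74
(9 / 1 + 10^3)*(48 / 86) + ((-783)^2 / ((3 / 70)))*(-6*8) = -686659116.84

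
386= 386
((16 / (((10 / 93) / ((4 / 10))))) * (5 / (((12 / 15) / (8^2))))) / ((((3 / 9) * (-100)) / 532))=-9499392 / 25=-379975.68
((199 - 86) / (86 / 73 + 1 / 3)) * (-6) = -148482 / 331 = -448.59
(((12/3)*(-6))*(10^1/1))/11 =-240/11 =-21.82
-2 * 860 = -1720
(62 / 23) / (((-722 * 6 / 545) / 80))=-675800 / 24909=-27.13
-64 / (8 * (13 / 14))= -8.62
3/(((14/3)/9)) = 81/14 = 5.79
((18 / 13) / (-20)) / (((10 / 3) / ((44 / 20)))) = -297 / 6500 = -0.05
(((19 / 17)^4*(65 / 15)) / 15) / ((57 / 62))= 0.49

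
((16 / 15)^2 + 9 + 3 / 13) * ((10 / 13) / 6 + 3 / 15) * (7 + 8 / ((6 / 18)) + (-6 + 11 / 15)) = 749222912 / 8555625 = 87.57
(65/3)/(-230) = -13/138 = -0.09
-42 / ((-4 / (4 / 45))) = 0.93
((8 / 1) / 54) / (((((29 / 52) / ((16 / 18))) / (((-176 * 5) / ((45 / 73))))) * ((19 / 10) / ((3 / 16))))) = -33.27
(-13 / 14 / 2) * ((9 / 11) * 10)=-585 / 154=-3.80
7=7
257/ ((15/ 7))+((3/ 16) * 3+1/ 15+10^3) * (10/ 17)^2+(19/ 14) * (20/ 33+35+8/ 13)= 8944748909/ 17357340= 515.33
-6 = -6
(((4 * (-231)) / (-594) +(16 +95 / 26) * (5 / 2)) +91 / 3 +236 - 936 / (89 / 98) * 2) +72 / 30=-1741.88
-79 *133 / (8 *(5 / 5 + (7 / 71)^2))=-52965787 / 40720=-1300.73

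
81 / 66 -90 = -88.77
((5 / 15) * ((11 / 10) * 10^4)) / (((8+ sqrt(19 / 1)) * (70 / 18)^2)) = 2112 / 49 - 264 * sqrt(19) / 49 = 19.62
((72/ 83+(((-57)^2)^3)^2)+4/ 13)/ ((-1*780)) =-1269169751121811401774347/ 841620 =-1508008069106973933.34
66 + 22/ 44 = 133/ 2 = 66.50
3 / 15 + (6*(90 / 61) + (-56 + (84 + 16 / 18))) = 104149 / 2745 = 37.94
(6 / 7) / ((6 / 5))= 5 / 7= 0.71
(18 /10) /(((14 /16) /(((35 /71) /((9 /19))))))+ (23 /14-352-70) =-415707 /994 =-418.22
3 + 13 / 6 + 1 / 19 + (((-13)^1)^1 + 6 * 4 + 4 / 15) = 9397 / 570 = 16.49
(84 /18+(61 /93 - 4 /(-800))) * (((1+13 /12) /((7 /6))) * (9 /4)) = 297279 /13888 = 21.41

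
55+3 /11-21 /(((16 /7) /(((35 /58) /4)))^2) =8363732177 /151568384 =55.18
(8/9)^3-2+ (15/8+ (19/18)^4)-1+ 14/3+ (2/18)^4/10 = 2879203/524880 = 5.49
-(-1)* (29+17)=46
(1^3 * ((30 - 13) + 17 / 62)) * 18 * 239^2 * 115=63317771685 / 31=2042508764.03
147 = 147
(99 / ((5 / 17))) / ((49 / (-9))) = -15147 / 245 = -61.82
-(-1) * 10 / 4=5 / 2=2.50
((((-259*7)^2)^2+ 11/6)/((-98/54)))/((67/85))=-49591118299959405/6566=-7552713722199.12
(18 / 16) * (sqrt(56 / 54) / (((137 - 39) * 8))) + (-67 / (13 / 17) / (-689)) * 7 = sqrt(21) / 3136 + 7973 / 8957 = 0.89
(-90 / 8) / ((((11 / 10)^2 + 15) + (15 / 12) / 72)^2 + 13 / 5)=-583200000 / 13785668569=-0.04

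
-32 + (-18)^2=292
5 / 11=0.45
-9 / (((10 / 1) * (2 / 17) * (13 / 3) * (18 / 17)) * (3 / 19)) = -5491 / 520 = -10.56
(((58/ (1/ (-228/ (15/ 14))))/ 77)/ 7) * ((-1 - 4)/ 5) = 8816/ 385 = 22.90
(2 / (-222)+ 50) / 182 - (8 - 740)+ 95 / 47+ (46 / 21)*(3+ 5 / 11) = 1106905669 / 1492062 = 741.86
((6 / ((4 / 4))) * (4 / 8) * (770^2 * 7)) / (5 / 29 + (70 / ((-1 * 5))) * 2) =-120358700 / 269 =-447430.11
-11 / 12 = -0.92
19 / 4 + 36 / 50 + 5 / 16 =2313 / 400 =5.78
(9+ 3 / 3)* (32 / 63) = 320 / 63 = 5.08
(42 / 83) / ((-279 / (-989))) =13846 / 7719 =1.79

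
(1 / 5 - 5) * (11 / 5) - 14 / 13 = -3782 / 325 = -11.64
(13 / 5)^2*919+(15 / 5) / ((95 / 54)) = 2951719 / 475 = 6214.15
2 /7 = 0.29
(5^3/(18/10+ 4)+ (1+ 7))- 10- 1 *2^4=103/29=3.55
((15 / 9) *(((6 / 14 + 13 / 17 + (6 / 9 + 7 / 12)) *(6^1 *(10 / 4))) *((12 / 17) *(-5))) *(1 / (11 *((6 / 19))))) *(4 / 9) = -5524250 / 200277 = -27.58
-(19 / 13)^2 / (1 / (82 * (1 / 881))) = -29602 / 148889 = -0.20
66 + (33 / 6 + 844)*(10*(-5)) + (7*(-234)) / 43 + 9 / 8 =-14601413 / 344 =-42445.97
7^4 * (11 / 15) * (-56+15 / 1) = -1082851 / 15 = -72190.07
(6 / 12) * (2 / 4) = 1 / 4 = 0.25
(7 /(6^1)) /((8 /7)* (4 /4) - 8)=-49 /288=-0.17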